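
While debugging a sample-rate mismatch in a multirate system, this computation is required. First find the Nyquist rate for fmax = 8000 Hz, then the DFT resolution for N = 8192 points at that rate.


Step 1 — Nyquist sampling rate:
fs = 2 * fmax = 2 * 8000 = 16000 Hz

Step 2 — DFT bin spacing:
df = fs / N = 16000 / 8192 = 1.9531 Hz

1.9531 Hz


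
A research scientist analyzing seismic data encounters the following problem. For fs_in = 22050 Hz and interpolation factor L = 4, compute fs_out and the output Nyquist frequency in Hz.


Step 1 — output sample rate after interpolation by L:
fs_out = L * fs_in = 4 * 22050 = 88200 Hz

Step 2 — Nyquist frequency of the output stream:
f_Nyq = fs_out / 2 = 88200 / 2 = 44100.0 Hz

fs_out = 88200 Hz; f_Nyquist = 44100.0 Hz


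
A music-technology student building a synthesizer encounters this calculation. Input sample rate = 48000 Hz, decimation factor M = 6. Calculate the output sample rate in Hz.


Decimation reduces the sample rate:
fs_out = fs_in / M
       = 48000 / 6
       = 8000.0 Hz

8000.0 Hz


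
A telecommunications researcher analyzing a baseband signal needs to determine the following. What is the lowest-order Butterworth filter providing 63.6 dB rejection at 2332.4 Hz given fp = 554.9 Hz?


Butterworth filter order formula:
n = log10(10^(A/10) - 1) / (2 * log10(f_stop/f_pass))
10^(63.6/10) - 1 = 2290866.6528
f_stop/f_pass = 2332.4 / 554.9 = 4.2033
n = 5.0995 -> ceil = 6

6


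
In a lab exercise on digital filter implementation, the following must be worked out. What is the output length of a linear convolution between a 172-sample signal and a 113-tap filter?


Linear convolution output length:
L = N + M - 1
  = 172 + 113 - 1
  = 284 samples

284


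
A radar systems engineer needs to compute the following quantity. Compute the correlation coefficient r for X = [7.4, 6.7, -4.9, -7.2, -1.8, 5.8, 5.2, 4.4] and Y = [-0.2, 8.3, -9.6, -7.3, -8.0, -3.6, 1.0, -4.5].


Pearson correlation coefficient (population):
r = cov(X,Y) / (std(X) * std(Y))
Mean X = 1.95, Mean Y = -2.9875
Cov(X,Y) = 22.406875
Std(X) = 5.342752, Std(Y) = 5.490774
r = 0.7638

0.7638


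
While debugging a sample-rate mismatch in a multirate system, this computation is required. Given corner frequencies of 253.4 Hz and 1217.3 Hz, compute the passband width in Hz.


Bandwidth is the difference of -3dB frequencies:
BW = f_high - f_low
   = 1217.3 - 253.4
   = 963.9 Hz

963.9 Hz


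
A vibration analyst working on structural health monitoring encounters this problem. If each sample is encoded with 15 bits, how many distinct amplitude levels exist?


Number of quantization levels = 2^N
= 2^15
= 32768

32768


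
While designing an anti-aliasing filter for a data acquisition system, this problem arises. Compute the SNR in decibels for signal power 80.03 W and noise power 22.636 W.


SNR in decibels:
SNR = 10 * log10(Ps / Pn)
    = 10 * log10(80.03 / 22.636)
    = 10 * log10(3.5355)
    = 10 * 0.5485
    = 5.48 dB

5.48 dB


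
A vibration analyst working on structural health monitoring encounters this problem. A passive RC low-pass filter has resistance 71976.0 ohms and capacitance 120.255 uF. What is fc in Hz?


Cutoff frequency of a first-order RC filter:
fc = 1 / (2 * pi * R * C)
C = 120.255 uF = 0.000120255 F
fc = 1 / (2 * pi * 71976.0 * 0.000120255)
   = 1 / 54.383946309493
   = 0.018388 Hz

0.018388 Hz


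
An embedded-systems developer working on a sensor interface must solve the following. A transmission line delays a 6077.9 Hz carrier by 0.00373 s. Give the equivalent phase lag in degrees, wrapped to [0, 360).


Phase shift from frequency and time delay:
phi = 360 * f * t_delay
    = 360 * 6077.9 * 0.00373
    = 8161.4 degrees
    mod 360 = 241.4 degrees

241.4 degrees


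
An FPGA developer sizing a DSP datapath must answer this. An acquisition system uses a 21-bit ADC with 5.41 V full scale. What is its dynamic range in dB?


Dynamic range from full-scale to LSB:
V_min = V_max / 2^bits = 5.41 / 2^21
DR = 20 * log10(V_max / V_min)
   = 20 * log10(2^21)
   = 20 * 21 * log10(2)
   = 126.43 dB

126.43 dB


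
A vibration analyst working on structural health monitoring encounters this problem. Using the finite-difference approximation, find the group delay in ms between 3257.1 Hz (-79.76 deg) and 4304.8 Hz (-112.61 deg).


Group delay from phase difference:
tau = -d(phi)/d(omega)
d(phi) = -32.85 deg = -0.573341 rad
d(omega) = 2*pi*(4304.8 - 3257.1) = 6582.8932 rad/s
tau = -(-0.573341) / 6582.8932
    = 0.0871 ms

0.0871 ms


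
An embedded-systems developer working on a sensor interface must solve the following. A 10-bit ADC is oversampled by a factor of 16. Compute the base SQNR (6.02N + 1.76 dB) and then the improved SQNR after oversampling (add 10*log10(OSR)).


Step 1 — baseline SQNR at Nyquist:
SQNR_base = 6.02*N + 1.76
          = 6.02*10 + 1.76
          = 61.96 dB

Step 2 — oversampling processing gain:
G = 10*log10(OSR) = 10*log10(16) = 12.04 dB

Step 3 — total:
SQNR_total = 61.96 + 12.04 = 74.0 dB

Base SQNR = 61.96 dB; oversampled SQNR = 74.0 dB


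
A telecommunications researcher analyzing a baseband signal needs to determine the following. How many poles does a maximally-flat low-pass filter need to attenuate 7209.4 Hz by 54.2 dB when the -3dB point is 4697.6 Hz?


Butterworth filter order formula:
n = log10(10^(A/10) - 1) / (2 * log10(f_stop/f_pass))
10^(54.2/10) - 1 = 263025.7992
f_stop/f_pass = 7209.4 / 4697.6 = 1.5347
n = 14.5681 -> ceil = 15

15


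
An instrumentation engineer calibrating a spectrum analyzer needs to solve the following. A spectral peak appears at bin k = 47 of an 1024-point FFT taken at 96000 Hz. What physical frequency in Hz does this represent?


Frequency of DFT bin k:
f_k = k * fs / N
    = 47 * 96000 / 1024
    = 4512000 / 1024
    = 4406.25 Hz

4406.25 Hz


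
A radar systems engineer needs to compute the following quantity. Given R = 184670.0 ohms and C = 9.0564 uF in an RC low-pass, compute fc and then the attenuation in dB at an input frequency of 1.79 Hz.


Step 1 — cutoff frequency:
fc = 1 / (2*pi*R*C)
C = 9.0564 uF = 9.0564e-06 F
fc = 1 / (2*pi*184670.0*9.0564e-06)
   = 0.095163 Hz

Step 2 — magnitude at f = 1.79 Hz:
|H(f)| = 1 / sqrt(1 + (f/fc)^2)
f/fc = 1.79 / 0.095163 = 18.809832
|H| = 1 / sqrt(1 + 353.80978) = 0.0530887
|H|_dB = 20*log10(0.0530887) = -25.5 dB

fc = 0.095163 Hz; |H(1.79 Hz)| = -25.5 dB


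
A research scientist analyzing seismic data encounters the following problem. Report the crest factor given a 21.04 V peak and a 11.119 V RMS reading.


Crest factor is the ratio of peak to RMS:
CF = V_peak / V_rms
   = 21.04 / 11.119
   = 1.8923

1.8923


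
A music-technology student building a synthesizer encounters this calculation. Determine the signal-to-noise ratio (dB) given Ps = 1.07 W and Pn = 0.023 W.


SNR in decibels:
SNR = 10 * log10(Ps / Pn)
    = 10 * log10(1.07 / 0.023)
    = 10 * log10(46.5217)
    = 10 * 1.6677
    = 16.68 dB

16.68 dB


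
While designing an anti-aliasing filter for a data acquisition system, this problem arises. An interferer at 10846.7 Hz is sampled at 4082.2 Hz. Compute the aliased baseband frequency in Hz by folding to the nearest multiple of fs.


Compute the nearest integer multiple of fs to the signal:
n = round(10846.7 / 4082.2) = 3
f_alias = |10846.7 - 3 * 4082.2|
        = |10846.7 - 12246.6|
        = 1399.9 Hz

1399.9


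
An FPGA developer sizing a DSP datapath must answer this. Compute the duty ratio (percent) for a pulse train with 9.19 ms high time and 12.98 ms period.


Duty cycle as a percentage:
DC = (t_on / T) * 100
   = (9.19 / 12.98) * 100
   = 0.708012 * 100
   = 70.8 %

70.8 %


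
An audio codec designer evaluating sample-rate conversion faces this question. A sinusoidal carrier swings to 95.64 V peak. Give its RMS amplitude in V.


RMS voltage for a sinusoidal waveform:
V_rms = V_peak / sqrt(2)
      = 95.64 / 1.414214
      = 67.628 V

67.628 V


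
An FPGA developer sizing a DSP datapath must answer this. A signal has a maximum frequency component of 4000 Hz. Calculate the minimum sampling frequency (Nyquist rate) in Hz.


The Nyquist rate is twice the maximum frequency component.
fs_min = 2 * fmax
      = 2 * 4000
      = 8000 Hz

8000


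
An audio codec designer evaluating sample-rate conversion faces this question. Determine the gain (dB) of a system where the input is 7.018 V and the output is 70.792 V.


Voltage gain in dB:
G = 20 * log10(Vout / Vin)
  = 20 * log10(70.792 / 7.018)
  = 20 * log10(10.087204)
  = 20 * 1.003771
  = 20.08 dB

20.08 dB


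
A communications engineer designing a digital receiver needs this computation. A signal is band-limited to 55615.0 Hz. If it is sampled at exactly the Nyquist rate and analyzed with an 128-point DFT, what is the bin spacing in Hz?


Step 1 — Nyquist sampling rate:
fs = 2 * fmax = 2 * 55615.0 = 111230.0 Hz

Step 2 — DFT bin spacing:
df = fs / N = 111230.0 / 128 = 868.9844 Hz

868.9844 Hz


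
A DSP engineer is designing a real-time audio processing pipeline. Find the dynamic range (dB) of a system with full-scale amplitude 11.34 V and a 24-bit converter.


Dynamic range from full-scale to LSB:
V_min = V_max / 2^bits = 11.34 / 2^24
DR = 20 * log10(V_max / V_min)
   = 20 * log10(2^24)
   = 20 * 24 * log10(2)
   = 144.49 dB

144.49 dB


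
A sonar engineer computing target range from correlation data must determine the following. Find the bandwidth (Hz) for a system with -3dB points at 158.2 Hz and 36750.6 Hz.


Bandwidth is the difference of -3dB frequencies:
BW = f_high - f_low
   = 36750.6 - 158.2
   = 36592.4 Hz

36592.4 Hz


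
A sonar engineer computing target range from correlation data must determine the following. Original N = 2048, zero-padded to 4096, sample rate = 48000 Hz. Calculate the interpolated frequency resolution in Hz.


Frequency resolution after zero-padding:
N_padded = 2048 * 2 = 4096
df = fs / N_padded
   = 48000 / 4096
   = 11.7188 Hz

11.7188 Hz


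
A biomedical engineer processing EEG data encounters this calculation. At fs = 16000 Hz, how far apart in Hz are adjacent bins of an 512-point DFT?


DFT frequency resolution:
df = fs / N
   = 16000 / 512
   = 31.25 Hz

31.25 Hz


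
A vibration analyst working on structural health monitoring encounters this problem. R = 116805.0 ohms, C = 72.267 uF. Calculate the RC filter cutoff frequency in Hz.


Cutoff frequency of a first-order RC filter:
fc = 1 / (2 * pi * R * C)
C = 72.267 uF = 7.2267e-05 F
fc = 1 / (2 * pi * 116805.0 * 7.2267e-05)
   = 1 / 53.037290397736
   = 0.018855 Hz

0.018855 Hz


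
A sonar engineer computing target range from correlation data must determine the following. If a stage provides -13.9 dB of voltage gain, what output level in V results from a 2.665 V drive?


Output voltage from dB gain:
V_out = V_in * 10^(gain_dB / 20)
      = 2.665 * 10^(-13.9 / 20)
      = 2.665 * 0.201837
      = 0.5379 V

0.5379 V


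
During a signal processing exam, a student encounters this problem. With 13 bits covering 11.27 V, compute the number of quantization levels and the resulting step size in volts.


Step 1 — number of quantization levels:
L = 2^N = 2^13 = 8192

Step 2 — LSB step size:
delta = Vfs / L
      = 11.27 / 8192
      = 0.00137573 V

Levels = 8192; step size = 0.00137573 V


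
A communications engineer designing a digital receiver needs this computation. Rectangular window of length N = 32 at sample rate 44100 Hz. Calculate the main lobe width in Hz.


Main lobe width for a rectangular window:
Width = 2 * fs / N
      = 2 * 44100 / 32
      = 88200 / 32
      = 2756.25 Hz

2756.25 Hz


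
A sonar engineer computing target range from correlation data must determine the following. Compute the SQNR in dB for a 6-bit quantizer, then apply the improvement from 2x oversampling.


Step 1 — baseline SQNR at Nyquist:
SQNR_base = 6.02*N + 1.76
          = 6.02*6 + 1.76
          = 37.88 dB

Step 2 — oversampling processing gain:
G = 10*log10(OSR) = 10*log10(2) = 3.01 dB

Step 3 — total:
SQNR_total = 37.88 + 3.01 = 40.89 dB

Base SQNR = 37.88 dB; oversampled SQNR = 40.89 dB


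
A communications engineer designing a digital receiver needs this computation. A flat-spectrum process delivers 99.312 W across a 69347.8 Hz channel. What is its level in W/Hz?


Power spectral density:
PSD = P / BW
    = 99.312 / 69347.8
    = 0.00143209 W/Hz

0.00143209 W/Hz


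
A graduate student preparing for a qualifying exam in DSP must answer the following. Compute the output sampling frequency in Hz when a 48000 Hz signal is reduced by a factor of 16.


Decimation reduces the sample rate:
fs_out = fs_in / M
       = 48000 / 16
       = 3000.0 Hz

3000.0 Hz


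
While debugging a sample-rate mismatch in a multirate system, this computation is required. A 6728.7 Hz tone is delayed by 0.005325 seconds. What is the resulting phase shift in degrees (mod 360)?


Phase shift from frequency and time delay:
phi = 360 * f * t_delay
    = 360 * 6728.7 * 0.005325
    = 12898.92 degrees
    mod 360 = 298.92 degrees

298.92 degrees


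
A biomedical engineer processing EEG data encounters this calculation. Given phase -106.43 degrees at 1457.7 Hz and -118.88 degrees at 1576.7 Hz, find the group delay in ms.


Group delay from phase difference:
tau = -d(phi)/d(omega)
d(phi) = -12.45 deg = -0.217293 rad
d(omega) = 2*pi*(1576.7 - 1457.7) = 747.6991 rad/s
tau = -(-0.217293) / 747.6991
    = 0.2906 ms

0.2906 ms


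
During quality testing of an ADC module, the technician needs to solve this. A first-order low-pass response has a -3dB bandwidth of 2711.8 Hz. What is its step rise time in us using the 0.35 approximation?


Rise time from bandwidth relationship:
tr = 0.35 / BW
   = 0.35 / 2711.8
   = 0.0001290655653 s
   = 129.0656 us

129.0656 us


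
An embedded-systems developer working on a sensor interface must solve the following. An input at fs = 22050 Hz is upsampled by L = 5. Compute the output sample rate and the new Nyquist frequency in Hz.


Step 1 — output sample rate after interpolation by L:
fs_out = L * fs_in = 5 * 22050 = 110250 Hz

Step 2 — Nyquist frequency of the output stream:
f_Nyq = fs_out / 2 = 110250 / 2 = 55125.0 Hz

fs_out = 110250 Hz; f_Nyquist = 55125.0 Hz


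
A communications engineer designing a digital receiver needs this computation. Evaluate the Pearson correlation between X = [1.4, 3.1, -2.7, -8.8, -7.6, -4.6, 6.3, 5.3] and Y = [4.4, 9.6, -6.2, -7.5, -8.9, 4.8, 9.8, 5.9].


Pearson correlation coefficient (population):
r = cov(X,Y) / (std(X) * std(Y))
Mean X = -0.95, Mean Y = 1.4875
Cov(X,Y) = 33.566875
Std(X) = 5.428858, Std(Y) = 7.259552
r = 0.8517

0.8517


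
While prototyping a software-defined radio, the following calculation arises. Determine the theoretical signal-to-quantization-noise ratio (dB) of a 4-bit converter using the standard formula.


Theoretical SNR for a full-scale sinusoid:
SNR = 6.02 * N + 1.76
    = 6.02 * 4 + 1.76
    = 24.08 + 1.76
    = 25.84 dB

25.84 dB


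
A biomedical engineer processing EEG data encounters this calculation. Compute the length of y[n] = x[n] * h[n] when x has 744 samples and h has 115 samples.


Linear convolution output length:
L = N + M - 1
  = 744 + 115 - 1
  = 858 samples

858


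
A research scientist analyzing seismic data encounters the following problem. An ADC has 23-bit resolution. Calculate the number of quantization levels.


Number of quantization levels = 2^N
= 2^23
= 8388608

8388608


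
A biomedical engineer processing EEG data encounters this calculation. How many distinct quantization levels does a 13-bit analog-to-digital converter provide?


Number of quantization levels = 2^N
= 2^13
= 8192

8192


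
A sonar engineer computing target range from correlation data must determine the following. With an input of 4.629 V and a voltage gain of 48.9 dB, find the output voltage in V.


Output voltage from dB gain:
V_out = V_in * 10^(gain_dB / 20)
      = 4.629 * 10^(48.9 / 20)
      = 4.629 * 278.612117
      = 1289.6955 V

1289.6955 V


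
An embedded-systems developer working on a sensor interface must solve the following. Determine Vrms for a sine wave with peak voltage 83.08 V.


RMS voltage for a sinusoidal waveform:
V_rms = V_peak / sqrt(2)
      = 83.08 / 1.414214
      = 58.746 V

58.746 V


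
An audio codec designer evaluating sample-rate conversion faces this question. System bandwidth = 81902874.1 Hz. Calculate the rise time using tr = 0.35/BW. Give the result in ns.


Rise time from bandwidth relationship:
tr = 0.35 / BW
   = 0.35 / 81902874.1
   = 4.27335431e-09 s
   = 4.2734 ns

4.2734 ns


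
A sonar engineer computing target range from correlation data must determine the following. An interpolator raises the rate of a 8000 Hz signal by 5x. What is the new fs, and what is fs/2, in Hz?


Step 1 — output sample rate after interpolation by L:
fs_out = L * fs_in = 5 * 8000 = 40000 Hz

Step 2 — Nyquist frequency of the output stream:
f_Nyq = fs_out / 2 = 40000 / 2 = 20000.0 Hz

fs_out = 40000 Hz; f_Nyquist = 20000.0 Hz


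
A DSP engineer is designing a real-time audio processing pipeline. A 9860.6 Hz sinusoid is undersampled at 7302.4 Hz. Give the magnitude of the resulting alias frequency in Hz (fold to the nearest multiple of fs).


Compute the nearest integer multiple of fs to the signal:
n = round(9860.6 / 7302.4) = 1
f_alias = |9860.6 - 1 * 7302.4|
        = |9860.6 - 7302.4|
        = 2558.2 Hz

2558.2


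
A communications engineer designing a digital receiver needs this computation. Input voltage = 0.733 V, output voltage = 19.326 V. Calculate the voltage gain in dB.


Voltage gain in dB:
G = 20 * log10(Vout / Vin)
  = 20 * log10(19.326 / 0.733)
  = 20 * log10(26.365621)
  = 20 * 1.421038
  = 28.42 dB

28.42 dB


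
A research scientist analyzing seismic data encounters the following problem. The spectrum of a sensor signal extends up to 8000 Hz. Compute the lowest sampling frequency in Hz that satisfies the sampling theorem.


The Nyquist rate is twice the maximum frequency component.
fs_min = 2 * fmax
      = 2 * 8000
      = 16000 Hz

16000


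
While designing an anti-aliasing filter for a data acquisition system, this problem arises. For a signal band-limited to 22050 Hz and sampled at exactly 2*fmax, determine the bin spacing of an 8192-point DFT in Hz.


Step 1 — Nyquist sampling rate:
fs = 2 * fmax = 2 * 22050 = 44100 Hz

Step 2 — DFT bin spacing:
df = fs / N = 44100 / 8192 = 5.3833 Hz

5.3833 Hz


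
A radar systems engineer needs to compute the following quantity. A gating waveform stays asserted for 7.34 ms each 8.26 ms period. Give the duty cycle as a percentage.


Duty cycle as a percentage:
DC = (t_on / T) * 100
   = (7.34 / 8.26) * 100
   = 0.88862 * 100
   = 88.86 %

88.86 %


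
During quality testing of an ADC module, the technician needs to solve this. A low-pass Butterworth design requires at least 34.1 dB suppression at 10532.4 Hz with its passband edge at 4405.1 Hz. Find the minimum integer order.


Butterworth filter order formula:
n = log10(10^(A/10) - 1) / (2 * log10(f_stop/f_pass))
10^(34.1/10) - 1 = 2569.3958
f_stop/f_pass = 10532.4 / 4405.1 = 2.391
n = 4.5035 -> ceil = 5

5


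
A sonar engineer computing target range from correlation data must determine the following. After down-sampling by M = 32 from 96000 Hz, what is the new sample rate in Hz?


Decimation reduces the sample rate:
fs_out = fs_in / M
       = 96000 / 32
       = 3000.0 Hz

3000.0 Hz


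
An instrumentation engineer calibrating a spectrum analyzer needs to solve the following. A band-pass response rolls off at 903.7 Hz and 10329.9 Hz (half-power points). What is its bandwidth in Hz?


Bandwidth is the difference of -3dB frequencies:
BW = f_high - f_low
   = 10329.9 - 903.7
   = 9426.2 Hz

9426.2 Hz


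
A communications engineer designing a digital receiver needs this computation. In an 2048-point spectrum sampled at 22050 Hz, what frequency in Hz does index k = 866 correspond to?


Frequency of DFT bin k:
f_k = k * fs / N
    = 866 * 22050 / 2048
    = 19095300 / 2048
    = 9323.877 Hz

9323.877 Hz


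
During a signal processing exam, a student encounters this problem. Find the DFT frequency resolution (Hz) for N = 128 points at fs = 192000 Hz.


DFT frequency resolution:
df = fs / N
   = 192000 / 128
   = 1500.0 Hz

1500.0 Hz


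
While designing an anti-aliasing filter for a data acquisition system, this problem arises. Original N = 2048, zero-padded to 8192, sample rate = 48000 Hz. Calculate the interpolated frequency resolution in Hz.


Frequency resolution after zero-padding:
N_padded = 2048 * 4 = 8192
df = fs / N_padded
   = 48000 / 8192
   = 5.8594 Hz

5.8594 Hz


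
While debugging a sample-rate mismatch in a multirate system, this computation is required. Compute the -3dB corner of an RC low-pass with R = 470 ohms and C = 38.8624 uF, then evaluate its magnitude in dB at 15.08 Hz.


Step 1 — cutoff frequency:
fc = 1 / (2*pi*R*C)
C = 38.8624 uF = 3.88624e-05 F
fc = 1 / (2*pi*470*3.88624e-05)
   = 8.7135 Hz

Step 2 — magnitude at f = 15.08 Hz:
|H(f)| = 1 / sqrt(1 + (f/fc)^2)
f/fc = 15.08 / 8.7135 = 1.730648
|H| = 1 / sqrt(1 + 2.995142) = 0.5003039
|H|_dB = 20*log10(0.5003039) = -6.02 dB

fc = 8.7135 Hz; |H(15.08 Hz)| = -6.02 dB


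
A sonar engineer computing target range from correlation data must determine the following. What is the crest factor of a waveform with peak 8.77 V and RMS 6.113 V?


Crest factor is the ratio of peak to RMS:
CF = V_peak / V_rms
   = 8.77 / 6.113
   = 1.4346

1.4346


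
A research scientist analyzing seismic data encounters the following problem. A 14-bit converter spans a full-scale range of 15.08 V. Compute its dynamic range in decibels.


Dynamic range from full-scale to LSB:
V_min = V_max / 2^bits = 15.08 / 2^14
DR = 20 * log10(V_max / V_min)
   = 20 * log10(2^14)
   = 20 * 14 * log10(2)
   = 84.29 dB

84.29 dB


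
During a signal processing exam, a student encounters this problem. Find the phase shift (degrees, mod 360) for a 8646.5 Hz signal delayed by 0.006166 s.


Phase shift from frequency and time delay:
phi = 360 * f * t_delay
    = 360 * 8646.5 * 0.006166
    = 19193.15 degrees
    mod 360 = 113.15 degrees

113.15 degrees


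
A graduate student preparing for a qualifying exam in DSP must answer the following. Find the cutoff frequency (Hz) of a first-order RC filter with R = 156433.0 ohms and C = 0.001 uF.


Cutoff frequency of a first-order RC filter:
fc = 1 / (2 * pi * R * C)
C = 0.001 uF = 1e-09 F
fc = 1 / (2 * pi * 156433.0 * 1e-09)
   = 1 / 0.00098289752715802
   = 1017.400057 Hz

1017.400057 Hz


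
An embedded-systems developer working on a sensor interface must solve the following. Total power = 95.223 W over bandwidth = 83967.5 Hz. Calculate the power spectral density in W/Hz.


Power spectral density:
PSD = P / BW
    = 95.223 / 83967.5
    = 0.00113405 W/Hz

0.00113405 W/Hz


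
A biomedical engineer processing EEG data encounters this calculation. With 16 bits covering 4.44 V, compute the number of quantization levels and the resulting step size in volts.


Step 1 — number of quantization levels:
L = 2^N = 2^16 = 65536

Step 2 — LSB step size:
delta = Vfs / L
      = 4.44 / 65536
      = 6.775e-05 V

Levels = 65536; step size = 6.775e-05 V


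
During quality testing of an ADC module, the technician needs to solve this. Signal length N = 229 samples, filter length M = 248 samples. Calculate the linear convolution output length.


Linear convolution output length:
L = N + M - 1
  = 229 + 248 - 1
  = 476 samples

476


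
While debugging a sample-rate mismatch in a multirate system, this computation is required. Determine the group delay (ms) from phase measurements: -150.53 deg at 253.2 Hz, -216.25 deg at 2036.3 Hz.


Group delay from phase difference:
tau = -d(phi)/d(omega)
d(phi) = -65.72 deg = -1.14703 rad
d(omega) = 2*pi*(2036.3 - 253.2) = 11203.5477 rad/s
tau = -(-1.14703) / 11203.5477
    = 0.1024 ms

0.1024 ms


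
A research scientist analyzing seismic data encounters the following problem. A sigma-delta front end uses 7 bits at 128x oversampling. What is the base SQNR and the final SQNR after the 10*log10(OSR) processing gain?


Step 1 — baseline SQNR at Nyquist:
SQNR_base = 6.02*N + 1.76
          = 6.02*7 + 1.76
          = 43.9 dB

Step 2 — oversampling processing gain:
G = 10*log10(OSR) = 10*log10(128) = 21.07 dB

Step 3 — total:
SQNR_total = 43.9 + 21.07 = 64.97 dB

Base SQNR = 43.9 dB; oversampled SQNR = 64.97 dB


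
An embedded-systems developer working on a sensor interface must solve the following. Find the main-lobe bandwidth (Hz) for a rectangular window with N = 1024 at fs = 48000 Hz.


Main lobe width for a rectangular window:
Width = 2 * fs / N
      = 2 * 48000 / 1024
      = 96000 / 1024
      = 93.75 Hz

93.75 Hz


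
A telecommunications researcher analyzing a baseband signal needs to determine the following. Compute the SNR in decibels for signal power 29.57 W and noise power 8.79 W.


SNR in decibels:
SNR = 10 * log10(Ps / Pn)
    = 10 * log10(29.57 / 8.79)
    = 10 * log10(3.3641)
    = 10 * 0.5269
    = 5.27 dB

5.27 dB


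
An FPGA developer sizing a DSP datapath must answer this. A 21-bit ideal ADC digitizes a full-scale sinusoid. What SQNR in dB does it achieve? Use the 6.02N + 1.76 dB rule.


Theoretical SNR for a full-scale sinusoid:
SNR = 6.02 * N + 1.76
    = 6.02 * 21 + 1.76
    = 126.42 + 1.76
    = 128.18 dB

128.18 dB


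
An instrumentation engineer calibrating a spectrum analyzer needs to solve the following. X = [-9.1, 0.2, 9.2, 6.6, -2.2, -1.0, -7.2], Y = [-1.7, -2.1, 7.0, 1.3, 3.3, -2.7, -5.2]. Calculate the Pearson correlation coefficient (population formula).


Pearson correlation coefficient (population):
r = cov(X,Y) / (std(X) * std(Y))
Mean X = -0.5, Mean Y = -0.0143
Cov(X,Y) = 17.265714
Std(X) = 6.175759, Std(Y) = 3.839802
r = 0.7281

0.7281


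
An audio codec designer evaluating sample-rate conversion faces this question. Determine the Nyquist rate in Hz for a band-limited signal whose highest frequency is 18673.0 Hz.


The Nyquist rate is twice the maximum frequency component.
fs_min = 2 * fmax
      = 2 * 18673.0
      = 37346.0 Hz

37346.0


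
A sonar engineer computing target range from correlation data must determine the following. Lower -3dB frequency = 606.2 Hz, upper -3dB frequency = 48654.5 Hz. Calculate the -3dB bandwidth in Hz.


Bandwidth is the difference of -3dB frequencies:
BW = f_high - f_low
   = 48654.5 - 606.2
   = 48048.3 Hz

48048.3 Hz


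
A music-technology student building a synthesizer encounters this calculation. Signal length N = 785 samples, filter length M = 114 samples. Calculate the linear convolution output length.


Linear convolution output length:
L = N + M - 1
  = 785 + 114 - 1
  = 898 samples

898


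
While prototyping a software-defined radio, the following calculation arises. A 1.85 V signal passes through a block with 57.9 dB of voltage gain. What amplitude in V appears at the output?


Output voltage from dB gain:
V_out = V_in * 10^(gain_dB / 20)
      = 1.85 * 10^(57.9 / 20)
      = 1.85 * 785.235635
      = 1452.6859 V

1452.6859 V


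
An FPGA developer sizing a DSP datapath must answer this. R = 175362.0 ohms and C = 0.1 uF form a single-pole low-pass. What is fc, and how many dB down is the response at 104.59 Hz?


Step 1 — cutoff frequency:
fc = 1 / (2*pi*R*C)
C = 0.1 uF = 1e-07 F
fc = 1 / (2*pi*175362.0*1e-07)
   = 9.07579 Hz

Step 2 — magnitude at f = 104.59 Hz:
|H(f)| = 1 / sqrt(1 + (f/fc)^2)
f/fc = 104.59 / 9.07579 = 11.524066
|H| = 1 / sqrt(1 + 132.804097) = 0.0864501
|H|_dB = 20*log10(0.0864501) = -21.26 dB

fc = 9.07579 Hz; |H(104.59 Hz)| = -21.26 dB


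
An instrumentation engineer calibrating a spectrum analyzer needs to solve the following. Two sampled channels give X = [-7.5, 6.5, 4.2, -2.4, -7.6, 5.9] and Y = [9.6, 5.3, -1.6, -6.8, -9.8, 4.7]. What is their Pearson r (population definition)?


Pearson correlation coefficient (population):
r = cov(X,Y) / (std(X) * std(Y))
Mean X = -0.15, Mean Y = 0.2333
Cov(X,Y) = 12.411667
Std(X) = 5.97683, Std(Y) = 6.914397
r = 0.3003

0.3003


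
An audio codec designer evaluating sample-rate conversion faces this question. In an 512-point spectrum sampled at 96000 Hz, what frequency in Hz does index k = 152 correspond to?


Frequency of DFT bin k:
f_k = k * fs / N
    = 152 * 96000 / 512
    = 14592000 / 512
    = 28500.0 Hz

28500.0 Hz


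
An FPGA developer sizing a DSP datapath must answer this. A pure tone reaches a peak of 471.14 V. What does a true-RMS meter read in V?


RMS voltage for a sinusoidal waveform:
V_rms = V_peak / sqrt(2)
      = 471.14 / 1.414214
      = 333.146 V

333.146 V


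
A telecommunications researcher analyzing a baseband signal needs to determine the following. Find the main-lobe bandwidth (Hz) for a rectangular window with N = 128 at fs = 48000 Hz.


Main lobe width for a rectangular window:
Width = 2 * fs / N
      = 2 * 48000 / 128
      = 96000 / 128
      = 750.0 Hz

750.0 Hz


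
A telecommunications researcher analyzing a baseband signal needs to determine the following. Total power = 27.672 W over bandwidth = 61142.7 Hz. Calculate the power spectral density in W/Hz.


Power spectral density:
PSD = P / BW
    = 27.672 / 61142.7
    = 0.00045258 W/Hz

0.00045258 W/Hz


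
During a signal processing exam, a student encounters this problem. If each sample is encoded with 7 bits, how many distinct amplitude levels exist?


Number of quantization levels = 2^N
= 2^7
= 128

128


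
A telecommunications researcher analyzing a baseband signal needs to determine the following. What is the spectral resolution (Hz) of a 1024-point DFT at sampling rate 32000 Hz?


DFT frequency resolution:
df = fs / N
   = 32000 / 1024
   = 31.25 Hz

31.25 Hz


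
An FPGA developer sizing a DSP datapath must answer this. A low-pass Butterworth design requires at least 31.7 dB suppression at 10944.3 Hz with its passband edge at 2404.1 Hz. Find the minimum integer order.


Butterworth filter order formula:
n = log10(10^(A/10) - 1) / (2 * log10(f_stop/f_pass))
10^(31.7/10) - 1 = 1478.1084
f_stop/f_pass = 10944.3 / 2404.1 = 4.5523
n = 2.4077 -> ceil = 3

3


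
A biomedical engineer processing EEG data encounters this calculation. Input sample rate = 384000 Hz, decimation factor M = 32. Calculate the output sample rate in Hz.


Decimation reduces the sample rate:
fs_out = fs_in / M
       = 384000 / 32
       = 12000.0 Hz

12000.0 Hz


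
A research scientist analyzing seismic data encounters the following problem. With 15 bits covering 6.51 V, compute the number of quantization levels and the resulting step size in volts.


Step 1 — number of quantization levels:
L = 2^N = 2^15 = 32768

Step 2 — LSB step size:
delta = Vfs / L
      = 6.51 / 32768
      = 0.00019867 V

Levels = 32768; step size = 0.00019867 V


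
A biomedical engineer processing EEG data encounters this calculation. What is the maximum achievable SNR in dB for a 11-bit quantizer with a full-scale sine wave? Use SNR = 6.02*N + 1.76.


Theoretical SNR for a full-scale sinusoid:
SNR = 6.02 * N + 1.76
    = 6.02 * 11 + 1.76
    = 66.22 + 1.76
    = 67.98 dB

67.98 dB


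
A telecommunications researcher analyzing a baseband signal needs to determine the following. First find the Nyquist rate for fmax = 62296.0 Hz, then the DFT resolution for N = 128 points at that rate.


Step 1 — Nyquist sampling rate:
fs = 2 * fmax = 2 * 62296.0 = 124592.0 Hz

Step 2 — DFT bin spacing:
df = fs / N = 124592.0 / 128 = 973.375 Hz

973.375 Hz


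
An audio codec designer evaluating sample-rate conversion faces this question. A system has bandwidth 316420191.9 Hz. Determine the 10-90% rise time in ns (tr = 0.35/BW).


Rise time from bandwidth relationship:
tr = 0.35 / BW
   = 0.35 / 316420191.9
   = 1.1061241e-09 s
   = 1.1061 ns

1.1061 ns


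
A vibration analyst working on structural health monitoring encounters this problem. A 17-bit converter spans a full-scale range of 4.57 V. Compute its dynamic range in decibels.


Dynamic range from full-scale to LSB:
V_min = V_max / 2^bits = 4.57 / 2^17
DR = 20 * log10(V_max / V_min)
   = 20 * log10(2^17)
   = 20 * 17 * log10(2)
   = 102.35 dB

102.35 dB


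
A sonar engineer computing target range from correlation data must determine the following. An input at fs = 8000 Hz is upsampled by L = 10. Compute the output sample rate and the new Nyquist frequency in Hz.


Step 1 — output sample rate after interpolation by L:
fs_out = L * fs_in = 10 * 8000 = 80000 Hz

Step 2 — Nyquist frequency of the output stream:
f_Nyq = fs_out / 2 = 80000 / 2 = 40000.0 Hz

fs_out = 80000 Hz; f_Nyquist = 40000.0 Hz


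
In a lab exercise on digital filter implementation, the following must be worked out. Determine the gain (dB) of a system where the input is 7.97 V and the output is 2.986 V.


Voltage gain in dB:
G = 20 * log10(Vout / Vin)
  = 20 * log10(2.986 / 7.97)
  = 20 * log10(0.374655)
  = 20 * -0.426369
  = -8.53 dB

-8.53 dB


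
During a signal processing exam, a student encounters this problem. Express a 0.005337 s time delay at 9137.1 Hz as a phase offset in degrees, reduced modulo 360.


Phase shift from frequency and time delay:
phi = 360 * f * t_delay
    = 360 * 9137.1 * 0.005337
    = 17555.29 degrees
    mod 360 = 275.29 degrees

275.29 degrees


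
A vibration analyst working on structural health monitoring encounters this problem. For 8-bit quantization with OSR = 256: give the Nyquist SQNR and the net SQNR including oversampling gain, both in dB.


Step 1 — baseline SQNR at Nyquist:
SQNR_base = 6.02*N + 1.76
          = 6.02*8 + 1.76
          = 49.92 dB

Step 2 — oversampling processing gain:
G = 10*log10(OSR) = 10*log10(256) = 24.08 dB

Step 3 — total:
SQNR_total = 49.92 + 24.08 = 74.0 dB

Base SQNR = 49.92 dB; oversampled SQNR = 74.0 dB


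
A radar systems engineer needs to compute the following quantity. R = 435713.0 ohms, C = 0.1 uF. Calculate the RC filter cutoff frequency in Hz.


Cutoff frequency of a first-order RC filter:
fc = 1 / (2 * pi * R * C)
C = 0.1 uF = 1e-07 F
fc = 1 / (2 * pi * 435713.0 * 1e-07)
   = 1 / 0.27376655197471
   = 3.652747 Hz

3.652747 Hz


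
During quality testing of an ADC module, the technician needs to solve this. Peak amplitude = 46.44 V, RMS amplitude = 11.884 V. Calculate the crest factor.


Crest factor is the ratio of peak to RMS:
CF = V_peak / V_rms
   = 46.44 / 11.884
   = 3.9078

3.9078


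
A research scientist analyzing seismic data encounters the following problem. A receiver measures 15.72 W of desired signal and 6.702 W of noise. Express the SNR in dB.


SNR in decibels:
SNR = 10 * log10(Ps / Pn)
    = 10 * log10(15.72 / 6.702)
    = 10 * log10(2.3456)
    = 10 * 0.3702
    = 3.7 dB

3.7 dB


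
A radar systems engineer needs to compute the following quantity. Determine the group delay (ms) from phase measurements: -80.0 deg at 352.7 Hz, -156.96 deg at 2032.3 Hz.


Group delay from phase difference:
tau = -d(phi)/d(omega)
d(phi) = -76.96 deg = -1.343205 rad
d(omega) = 2*pi*(2032.3 - 352.7) = 10553.238 rad/s
tau = -(-1.343205) / 10553.238
    = 0.1273 ms

0.1273 ms


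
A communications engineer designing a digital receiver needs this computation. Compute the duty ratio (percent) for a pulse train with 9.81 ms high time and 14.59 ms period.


Duty cycle as a percentage:
DC = (t_on / T) * 100
   = (9.81 / 14.59) * 100
   = 0.672378 * 100
   = 67.24 %

67.24 %


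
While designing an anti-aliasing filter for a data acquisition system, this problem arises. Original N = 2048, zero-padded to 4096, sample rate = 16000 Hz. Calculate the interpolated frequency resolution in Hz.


Frequency resolution after zero-padding:
N_padded = 2048 * 2 = 4096
df = fs / N_padded
   = 16000 / 4096
   = 3.9062 Hz

3.9062 Hz


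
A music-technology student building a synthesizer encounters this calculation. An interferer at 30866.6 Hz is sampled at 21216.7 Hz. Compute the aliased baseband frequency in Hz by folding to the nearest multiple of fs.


Compute the nearest integer multiple of fs to the signal:
n = round(30866.6 / 21216.7) = 1
f_alias = |30866.6 - 1 * 21216.7|
        = |30866.6 - 21216.7|
        = 9649.9 Hz

9649.9


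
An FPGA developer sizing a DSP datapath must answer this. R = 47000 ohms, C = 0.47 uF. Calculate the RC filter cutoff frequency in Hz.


Cutoff frequency of a first-order RC filter:
fc = 1 / (2 * pi * R * C)
C = 0.47 uF = 4.7e-07 F
fc = 1 / (2 * pi * 47000 * 4.7e-07)
   = 1 / 0.1387955634356
   = 7.204841 Hz

7.204841 Hz


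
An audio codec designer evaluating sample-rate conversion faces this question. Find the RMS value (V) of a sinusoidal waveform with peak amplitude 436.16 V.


RMS voltage for a sinusoidal waveform:
V_rms = V_peak / sqrt(2)
      = 436.16 / 1.414214
      = 308.412 V

308.412 V


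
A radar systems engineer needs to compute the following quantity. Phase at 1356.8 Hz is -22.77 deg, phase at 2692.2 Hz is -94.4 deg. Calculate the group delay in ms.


Group delay from phase difference:
tau = -d(phi)/d(omega)
d(phi) = -71.63 deg = -1.250179 rad
d(omega) = 2*pi*(2692.2 - 1356.8) = 8390.5657 rad/s
tau = -(-1.250179) / 8390.5657
    = 0.149 ms

0.149 ms


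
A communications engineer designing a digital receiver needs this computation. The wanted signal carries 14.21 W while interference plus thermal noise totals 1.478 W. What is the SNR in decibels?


SNR in decibels:
SNR = 10 * log10(Ps / Pn)
    = 10 * log10(14.21 / 1.478)
    = 10 * log10(9.6143)
    = 10 * 0.9829
    = 9.83 dB

9.83 dB


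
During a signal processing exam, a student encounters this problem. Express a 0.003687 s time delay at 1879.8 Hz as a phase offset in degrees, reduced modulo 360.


Phase shift from frequency and time delay:
phi = 360 * f * t_delay
    = 360 * 1879.8 * 0.003687
    = 2495.1 degrees
    mod 360 = 335.1 degrees

335.1 degrees


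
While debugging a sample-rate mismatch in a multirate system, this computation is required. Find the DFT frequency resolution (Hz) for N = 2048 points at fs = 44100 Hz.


DFT frequency resolution:
df = fs / N
   = 44100 / 2048
   = 21.5332 Hz

21.5332 Hz


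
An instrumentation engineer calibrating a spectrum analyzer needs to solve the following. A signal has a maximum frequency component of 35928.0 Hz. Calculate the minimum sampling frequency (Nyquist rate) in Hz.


The Nyquist rate is twice the maximum frequency component.
fs_min = 2 * fmax
      = 2 * 35928.0
      = 71856.0 Hz

71856.0


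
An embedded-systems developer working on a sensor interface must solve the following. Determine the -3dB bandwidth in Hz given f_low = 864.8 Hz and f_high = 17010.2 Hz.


Bandwidth is the difference of -3dB frequencies:
BW = f_high - f_low
   = 17010.2 - 864.8
   = 16145.4 Hz

16145.4 Hz


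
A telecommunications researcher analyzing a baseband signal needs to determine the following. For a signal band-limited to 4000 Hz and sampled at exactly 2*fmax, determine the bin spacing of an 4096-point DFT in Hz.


Step 1 — Nyquist sampling rate:
fs = 2 * fmax = 2 * 4000 = 8000 Hz

Step 2 — DFT bin spacing:
df = fs / N = 8000 / 4096 = 1.9531 Hz

1.9531 Hz


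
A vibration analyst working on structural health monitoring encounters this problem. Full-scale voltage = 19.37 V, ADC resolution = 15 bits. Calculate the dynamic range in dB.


Dynamic range from full-scale to LSB:
V_min = V_max / 2^bits = 19.37 / 2^15
DR = 20 * log10(V_max / V_min)
   = 20 * log10(2^15)
   = 20 * 15 * log10(2)
   = 90.31 dB

90.31 dB


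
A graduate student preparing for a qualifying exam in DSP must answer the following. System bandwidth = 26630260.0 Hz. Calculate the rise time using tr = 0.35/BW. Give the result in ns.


Rise time from bandwidth relationship:
tr = 0.35 / BW
   = 0.35 / 26630260.0
   = 1.31429434e-08 s
   = 13.1429 ns

13.1429 ns
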